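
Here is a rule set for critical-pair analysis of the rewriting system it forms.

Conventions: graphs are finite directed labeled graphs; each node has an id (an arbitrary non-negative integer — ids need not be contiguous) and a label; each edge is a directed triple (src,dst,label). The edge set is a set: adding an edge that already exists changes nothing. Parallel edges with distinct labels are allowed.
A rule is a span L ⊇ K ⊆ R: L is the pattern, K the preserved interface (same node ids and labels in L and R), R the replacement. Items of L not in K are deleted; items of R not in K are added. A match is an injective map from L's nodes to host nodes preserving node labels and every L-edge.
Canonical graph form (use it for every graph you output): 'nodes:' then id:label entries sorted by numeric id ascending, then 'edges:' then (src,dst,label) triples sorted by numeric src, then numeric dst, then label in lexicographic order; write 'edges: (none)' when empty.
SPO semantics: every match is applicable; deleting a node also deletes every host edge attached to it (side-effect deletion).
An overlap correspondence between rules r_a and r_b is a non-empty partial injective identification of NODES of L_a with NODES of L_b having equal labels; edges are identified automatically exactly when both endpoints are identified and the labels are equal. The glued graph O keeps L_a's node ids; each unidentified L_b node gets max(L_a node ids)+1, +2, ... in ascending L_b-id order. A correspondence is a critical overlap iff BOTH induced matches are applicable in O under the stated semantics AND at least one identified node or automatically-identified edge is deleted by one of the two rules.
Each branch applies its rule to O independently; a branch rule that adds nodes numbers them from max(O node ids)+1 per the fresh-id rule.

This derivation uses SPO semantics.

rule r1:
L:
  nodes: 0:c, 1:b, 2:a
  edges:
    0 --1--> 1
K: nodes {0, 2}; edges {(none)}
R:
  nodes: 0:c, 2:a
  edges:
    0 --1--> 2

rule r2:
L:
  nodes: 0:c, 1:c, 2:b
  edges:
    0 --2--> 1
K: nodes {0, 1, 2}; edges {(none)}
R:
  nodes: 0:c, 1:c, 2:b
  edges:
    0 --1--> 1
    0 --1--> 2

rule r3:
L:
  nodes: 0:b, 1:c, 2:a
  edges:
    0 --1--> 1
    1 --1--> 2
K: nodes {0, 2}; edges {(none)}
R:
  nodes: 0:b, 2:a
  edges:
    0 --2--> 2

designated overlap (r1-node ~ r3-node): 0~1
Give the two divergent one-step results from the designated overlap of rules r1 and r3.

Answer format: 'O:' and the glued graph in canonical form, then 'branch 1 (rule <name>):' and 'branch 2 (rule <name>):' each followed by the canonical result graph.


O:
nodes: 0:c, 1:b, 2:a, 3:b, 4:a
edges: (0,1,1); (0,4,1); (3,0,1)
branch 1 (rule r1):
nodes: 0:c, 2:a, 3:b, 4:a
edges: (0,2,1); (0,4,1); (3,0,1)
branch 2 (rule r3):
nodes: 1:b, 2:a, 3:b, 4:a
edges: (3,4,2)


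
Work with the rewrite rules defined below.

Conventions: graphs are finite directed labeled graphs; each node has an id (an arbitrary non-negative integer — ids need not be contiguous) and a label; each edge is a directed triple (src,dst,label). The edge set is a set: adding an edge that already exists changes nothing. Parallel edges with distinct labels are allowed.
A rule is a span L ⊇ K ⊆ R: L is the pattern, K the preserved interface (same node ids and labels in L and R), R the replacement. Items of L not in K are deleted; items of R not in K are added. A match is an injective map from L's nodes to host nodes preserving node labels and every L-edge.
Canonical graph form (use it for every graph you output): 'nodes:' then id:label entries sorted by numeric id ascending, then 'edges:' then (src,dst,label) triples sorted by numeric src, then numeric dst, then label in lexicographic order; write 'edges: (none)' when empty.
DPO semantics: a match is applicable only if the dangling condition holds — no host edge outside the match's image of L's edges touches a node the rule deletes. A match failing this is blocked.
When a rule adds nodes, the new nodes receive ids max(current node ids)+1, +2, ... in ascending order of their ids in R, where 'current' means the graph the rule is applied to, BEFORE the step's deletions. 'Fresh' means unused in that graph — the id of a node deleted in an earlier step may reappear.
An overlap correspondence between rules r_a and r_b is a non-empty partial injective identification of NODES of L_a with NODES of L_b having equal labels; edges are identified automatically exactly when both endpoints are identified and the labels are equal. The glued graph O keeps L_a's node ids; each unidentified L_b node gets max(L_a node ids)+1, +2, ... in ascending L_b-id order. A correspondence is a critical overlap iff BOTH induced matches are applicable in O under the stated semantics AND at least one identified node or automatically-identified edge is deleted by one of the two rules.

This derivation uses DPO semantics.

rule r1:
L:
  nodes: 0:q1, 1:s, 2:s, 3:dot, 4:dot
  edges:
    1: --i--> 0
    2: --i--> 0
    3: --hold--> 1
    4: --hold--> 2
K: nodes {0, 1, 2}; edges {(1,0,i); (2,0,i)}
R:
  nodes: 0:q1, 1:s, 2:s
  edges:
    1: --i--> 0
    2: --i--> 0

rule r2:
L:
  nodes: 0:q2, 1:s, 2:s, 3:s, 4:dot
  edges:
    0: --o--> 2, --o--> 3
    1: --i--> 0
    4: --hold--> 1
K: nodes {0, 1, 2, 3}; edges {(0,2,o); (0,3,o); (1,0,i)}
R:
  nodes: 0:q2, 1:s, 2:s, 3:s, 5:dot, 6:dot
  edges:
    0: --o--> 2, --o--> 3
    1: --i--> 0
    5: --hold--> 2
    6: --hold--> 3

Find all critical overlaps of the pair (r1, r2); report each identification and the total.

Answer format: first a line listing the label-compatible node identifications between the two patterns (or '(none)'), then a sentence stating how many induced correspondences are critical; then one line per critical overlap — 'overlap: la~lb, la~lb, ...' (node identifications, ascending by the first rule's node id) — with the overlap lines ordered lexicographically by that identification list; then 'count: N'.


label-compatible node identifications between L(r1) and L(r2): 1~1, 1~2, 1~3, 2~1, 2~2, 2~3, 3~4, 4~4
6 of the induced correspondences are critical overlaps of r1 and r2.
overlap: 1~1, 2~2, 3~4
overlap: 1~1, 2~3, 3~4
overlap: 1~1, 3~4
overlap: 1~2, 2~1, 4~4
overlap: 1~3, 2~1, 4~4
overlap: 2~1, 4~4
count: 6


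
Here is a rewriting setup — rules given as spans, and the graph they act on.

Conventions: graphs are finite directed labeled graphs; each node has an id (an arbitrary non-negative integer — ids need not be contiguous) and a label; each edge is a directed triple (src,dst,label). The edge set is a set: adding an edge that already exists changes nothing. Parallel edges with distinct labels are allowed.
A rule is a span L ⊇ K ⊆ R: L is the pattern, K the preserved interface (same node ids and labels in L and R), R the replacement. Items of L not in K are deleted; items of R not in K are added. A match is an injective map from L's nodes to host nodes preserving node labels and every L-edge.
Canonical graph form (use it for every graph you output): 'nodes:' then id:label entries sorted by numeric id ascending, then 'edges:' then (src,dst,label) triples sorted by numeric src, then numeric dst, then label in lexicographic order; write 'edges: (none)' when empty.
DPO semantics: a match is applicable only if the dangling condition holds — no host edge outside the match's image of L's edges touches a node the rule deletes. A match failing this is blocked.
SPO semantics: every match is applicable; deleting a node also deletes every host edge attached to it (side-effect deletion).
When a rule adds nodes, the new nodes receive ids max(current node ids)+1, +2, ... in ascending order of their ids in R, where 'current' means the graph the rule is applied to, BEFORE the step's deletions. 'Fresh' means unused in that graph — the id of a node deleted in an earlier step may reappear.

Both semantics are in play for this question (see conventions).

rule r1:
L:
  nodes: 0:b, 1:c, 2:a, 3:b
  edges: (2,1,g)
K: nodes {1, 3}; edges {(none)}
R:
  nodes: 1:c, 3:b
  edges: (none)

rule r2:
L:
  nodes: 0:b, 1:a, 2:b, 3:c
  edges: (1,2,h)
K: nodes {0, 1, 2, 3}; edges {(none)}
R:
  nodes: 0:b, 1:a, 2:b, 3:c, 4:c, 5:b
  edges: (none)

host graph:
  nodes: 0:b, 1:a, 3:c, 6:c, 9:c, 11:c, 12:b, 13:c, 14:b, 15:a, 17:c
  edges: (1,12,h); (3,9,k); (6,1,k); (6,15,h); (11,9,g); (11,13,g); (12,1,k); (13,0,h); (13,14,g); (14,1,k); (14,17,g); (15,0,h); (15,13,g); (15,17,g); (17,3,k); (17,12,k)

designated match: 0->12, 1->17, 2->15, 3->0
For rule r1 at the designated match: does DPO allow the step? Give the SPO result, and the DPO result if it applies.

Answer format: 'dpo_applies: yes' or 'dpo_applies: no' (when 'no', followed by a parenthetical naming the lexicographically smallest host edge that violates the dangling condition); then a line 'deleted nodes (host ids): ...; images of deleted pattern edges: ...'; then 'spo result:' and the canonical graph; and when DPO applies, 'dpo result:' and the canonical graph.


dpo_applies: no
(the rule deletes node 12, which keeps host edge (1,12,h) outside the match image — the dangling condition fails, DPO blocks; SPO proceeds and side-deletes such edges)
deleted nodes (host ids): 12, 15; images of deleted pattern edges: (15,17,g)
spo result:
nodes: 0:b, 1:a, 3:c, 6:c, 9:c, 11:c, 13:c, 14:b, 17:c
edges: (3,9,k); (6,1,k); (11,9,g); (11,13,g); (13,0,h); (13,14,g); (14,1,k); (14,17,g); (17,3,k)


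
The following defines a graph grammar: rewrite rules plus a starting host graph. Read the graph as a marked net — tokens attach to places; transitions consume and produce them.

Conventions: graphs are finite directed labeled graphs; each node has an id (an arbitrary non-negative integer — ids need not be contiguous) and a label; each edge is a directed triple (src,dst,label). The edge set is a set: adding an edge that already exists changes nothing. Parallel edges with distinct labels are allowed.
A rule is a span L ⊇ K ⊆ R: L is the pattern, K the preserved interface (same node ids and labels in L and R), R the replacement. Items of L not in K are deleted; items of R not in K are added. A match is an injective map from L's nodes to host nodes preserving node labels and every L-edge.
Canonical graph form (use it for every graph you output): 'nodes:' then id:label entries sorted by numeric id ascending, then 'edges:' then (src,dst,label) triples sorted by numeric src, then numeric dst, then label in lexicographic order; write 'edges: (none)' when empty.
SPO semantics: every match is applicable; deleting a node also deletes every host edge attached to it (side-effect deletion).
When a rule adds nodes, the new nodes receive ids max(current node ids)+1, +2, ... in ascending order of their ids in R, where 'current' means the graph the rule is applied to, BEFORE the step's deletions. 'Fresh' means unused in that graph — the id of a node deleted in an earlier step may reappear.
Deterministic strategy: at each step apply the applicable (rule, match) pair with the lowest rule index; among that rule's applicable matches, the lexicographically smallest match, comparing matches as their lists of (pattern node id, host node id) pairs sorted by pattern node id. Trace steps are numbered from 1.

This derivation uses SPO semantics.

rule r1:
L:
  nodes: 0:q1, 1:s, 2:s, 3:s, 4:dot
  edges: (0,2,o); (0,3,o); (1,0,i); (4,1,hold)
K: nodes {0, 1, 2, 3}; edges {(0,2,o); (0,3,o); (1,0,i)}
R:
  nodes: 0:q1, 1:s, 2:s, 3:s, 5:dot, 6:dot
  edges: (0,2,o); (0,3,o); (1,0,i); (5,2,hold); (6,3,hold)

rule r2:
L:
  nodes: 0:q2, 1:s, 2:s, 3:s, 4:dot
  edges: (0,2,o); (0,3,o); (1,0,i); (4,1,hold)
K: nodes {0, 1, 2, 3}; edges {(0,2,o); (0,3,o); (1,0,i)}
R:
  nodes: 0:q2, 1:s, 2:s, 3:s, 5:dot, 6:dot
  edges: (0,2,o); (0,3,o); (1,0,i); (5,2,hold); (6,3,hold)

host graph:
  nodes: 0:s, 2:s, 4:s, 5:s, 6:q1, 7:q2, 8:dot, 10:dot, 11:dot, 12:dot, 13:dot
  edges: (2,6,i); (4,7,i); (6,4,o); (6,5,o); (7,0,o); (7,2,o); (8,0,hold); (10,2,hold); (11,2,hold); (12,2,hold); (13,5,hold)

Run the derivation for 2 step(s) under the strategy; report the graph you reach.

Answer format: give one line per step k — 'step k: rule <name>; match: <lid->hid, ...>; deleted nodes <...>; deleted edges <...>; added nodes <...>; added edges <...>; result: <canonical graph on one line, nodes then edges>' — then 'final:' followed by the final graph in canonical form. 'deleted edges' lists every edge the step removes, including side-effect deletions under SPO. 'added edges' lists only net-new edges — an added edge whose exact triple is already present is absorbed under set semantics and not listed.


step 1: rule r1; match: 0->6, 1->2, 2->4, 3->5, 4->10; deleted nodes 10; deleted edges (10,2,hold); added nodes 14, 15; added edges (14,4,hold); (15,5,hold); result: nodes: 0:s, 2:s, 4:s, 5:s, 6:q1, 7:q2, 8:dot, 11:dot, 12:dot, 13:dot, 14:dot, 15:dot edges: (2,6,i); (4,7,i); (6,4,o); (6,5,o); (7,0,o); (7,2,o); (8,0,hold); (11,2,hold); (12,2,hold); (13,5,hold); (14,4,hold); (15,5,hold)
step 2: rule r1; match: 0->6, 1->2, 2->4, 3->5, 4->11; deleted nodes 11; deleted edges (11,2,hold); added nodes 16, 17; added edges (16,4,hold); (17,5,hold); result: nodes: 0:s, 2:s, 4:s, 5:s, 6:q1, 7:q2, 8:dot, 12:dot, 13:dot, 14:dot, 15:dot, 16:dot, 17:dot edges: (2,6,i); (4,7,i); (6,4,o); (6,5,o); (7,0,o); (7,2,o); (8,0,hold); (12,2,hold); (13,5,hold); (14,4,hold); (15,5,hold); (16,4,hold); (17,5,hold)
final:
nodes: 0:s, 2:s, 4:s, 5:s, 6:q1, 7:q2, 8:dot, 12:dot, 13:dot, 14:dot, 15:dot, 16:dot, 17:dot
edges: (2,6,i); (4,7,i); (6,4,o); (6,5,o); (7,0,o); (7,2,o); (8,0,hold); (12,2,hold); (13,5,hold); (14,4,hold); (15,5,hold); (16,4,hold); (17,5,hold)


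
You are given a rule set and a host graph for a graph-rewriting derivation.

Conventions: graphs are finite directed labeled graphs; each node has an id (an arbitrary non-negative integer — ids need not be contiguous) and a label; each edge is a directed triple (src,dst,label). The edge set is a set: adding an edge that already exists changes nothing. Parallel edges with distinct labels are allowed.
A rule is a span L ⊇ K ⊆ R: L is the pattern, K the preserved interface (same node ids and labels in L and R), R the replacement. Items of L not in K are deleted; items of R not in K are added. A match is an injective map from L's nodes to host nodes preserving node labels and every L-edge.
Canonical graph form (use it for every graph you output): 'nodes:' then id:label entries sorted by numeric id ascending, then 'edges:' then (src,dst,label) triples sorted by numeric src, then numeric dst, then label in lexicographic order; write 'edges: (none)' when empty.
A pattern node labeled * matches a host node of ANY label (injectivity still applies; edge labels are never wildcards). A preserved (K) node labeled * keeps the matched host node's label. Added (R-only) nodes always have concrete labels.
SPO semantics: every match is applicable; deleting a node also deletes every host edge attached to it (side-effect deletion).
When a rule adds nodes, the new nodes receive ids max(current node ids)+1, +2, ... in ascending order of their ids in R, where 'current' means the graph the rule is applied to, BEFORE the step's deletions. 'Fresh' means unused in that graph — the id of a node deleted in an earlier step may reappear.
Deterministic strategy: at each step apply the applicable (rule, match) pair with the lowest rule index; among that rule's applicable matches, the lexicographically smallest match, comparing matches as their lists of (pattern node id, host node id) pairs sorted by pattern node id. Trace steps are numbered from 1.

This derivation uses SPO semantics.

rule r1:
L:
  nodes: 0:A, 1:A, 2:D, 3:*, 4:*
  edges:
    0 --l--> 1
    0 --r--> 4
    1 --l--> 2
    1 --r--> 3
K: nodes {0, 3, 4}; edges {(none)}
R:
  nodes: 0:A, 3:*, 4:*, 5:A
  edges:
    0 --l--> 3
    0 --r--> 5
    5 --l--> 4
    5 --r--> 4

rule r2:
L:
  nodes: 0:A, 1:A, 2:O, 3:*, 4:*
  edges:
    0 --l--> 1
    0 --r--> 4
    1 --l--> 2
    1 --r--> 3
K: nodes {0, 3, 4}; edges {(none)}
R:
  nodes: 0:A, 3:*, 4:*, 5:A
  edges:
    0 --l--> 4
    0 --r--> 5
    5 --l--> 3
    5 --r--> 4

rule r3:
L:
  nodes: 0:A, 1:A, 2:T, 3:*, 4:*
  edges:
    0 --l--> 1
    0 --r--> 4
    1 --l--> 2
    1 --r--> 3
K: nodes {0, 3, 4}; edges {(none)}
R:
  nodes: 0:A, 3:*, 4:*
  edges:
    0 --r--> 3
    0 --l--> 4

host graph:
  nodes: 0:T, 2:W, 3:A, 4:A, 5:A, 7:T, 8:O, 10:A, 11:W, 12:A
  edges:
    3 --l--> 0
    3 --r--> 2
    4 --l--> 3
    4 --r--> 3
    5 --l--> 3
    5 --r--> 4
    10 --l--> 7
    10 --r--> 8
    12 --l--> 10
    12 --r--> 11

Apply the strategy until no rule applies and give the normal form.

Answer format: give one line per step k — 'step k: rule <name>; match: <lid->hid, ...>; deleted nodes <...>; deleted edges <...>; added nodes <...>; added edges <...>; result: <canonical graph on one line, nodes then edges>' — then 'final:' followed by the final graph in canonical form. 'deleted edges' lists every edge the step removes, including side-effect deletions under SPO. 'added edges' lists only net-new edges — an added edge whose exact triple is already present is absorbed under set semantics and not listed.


step 1: rule r3; match: 0->5, 1->3, 2->0, 3->2, 4->4; deleted nodes 0, 3; deleted edges (3,0,l); (3,2,r); (4,3,l); (4,3,r); (5,3,l); (5,4,r); added nodes (none); added edges (5,2,r); (5,4,l); result: nodes: 2:W, 4:A, 5:A, 7:T, 8:O, 10:A, 11:W, 12:A edges: (5,2,r); (5,4,l); (10,7,l); (10,8,r); (12,10,l); (12,11,r)
step 2: rule r3; match: 0->12, 1->10, 2->7, 3->8, 4->11; deleted nodes 7, 10; deleted edges (10,7,l); (10,8,r); (12,10,l); (12,11,r); added nodes (none); added edges (12,8,r); (12,11,l); result: nodes: 2:W, 4:A, 5:A, 8:O, 11:W, 12:A edges: (5,2,r); (5,4,l); (12,8,r); (12,11,l)
final:
nodes: 2:W, 4:A, 5:A, 8:O, 11:W, 12:A
edges: (5,2,r); (5,4,l); (12,8,r); (12,11,l)


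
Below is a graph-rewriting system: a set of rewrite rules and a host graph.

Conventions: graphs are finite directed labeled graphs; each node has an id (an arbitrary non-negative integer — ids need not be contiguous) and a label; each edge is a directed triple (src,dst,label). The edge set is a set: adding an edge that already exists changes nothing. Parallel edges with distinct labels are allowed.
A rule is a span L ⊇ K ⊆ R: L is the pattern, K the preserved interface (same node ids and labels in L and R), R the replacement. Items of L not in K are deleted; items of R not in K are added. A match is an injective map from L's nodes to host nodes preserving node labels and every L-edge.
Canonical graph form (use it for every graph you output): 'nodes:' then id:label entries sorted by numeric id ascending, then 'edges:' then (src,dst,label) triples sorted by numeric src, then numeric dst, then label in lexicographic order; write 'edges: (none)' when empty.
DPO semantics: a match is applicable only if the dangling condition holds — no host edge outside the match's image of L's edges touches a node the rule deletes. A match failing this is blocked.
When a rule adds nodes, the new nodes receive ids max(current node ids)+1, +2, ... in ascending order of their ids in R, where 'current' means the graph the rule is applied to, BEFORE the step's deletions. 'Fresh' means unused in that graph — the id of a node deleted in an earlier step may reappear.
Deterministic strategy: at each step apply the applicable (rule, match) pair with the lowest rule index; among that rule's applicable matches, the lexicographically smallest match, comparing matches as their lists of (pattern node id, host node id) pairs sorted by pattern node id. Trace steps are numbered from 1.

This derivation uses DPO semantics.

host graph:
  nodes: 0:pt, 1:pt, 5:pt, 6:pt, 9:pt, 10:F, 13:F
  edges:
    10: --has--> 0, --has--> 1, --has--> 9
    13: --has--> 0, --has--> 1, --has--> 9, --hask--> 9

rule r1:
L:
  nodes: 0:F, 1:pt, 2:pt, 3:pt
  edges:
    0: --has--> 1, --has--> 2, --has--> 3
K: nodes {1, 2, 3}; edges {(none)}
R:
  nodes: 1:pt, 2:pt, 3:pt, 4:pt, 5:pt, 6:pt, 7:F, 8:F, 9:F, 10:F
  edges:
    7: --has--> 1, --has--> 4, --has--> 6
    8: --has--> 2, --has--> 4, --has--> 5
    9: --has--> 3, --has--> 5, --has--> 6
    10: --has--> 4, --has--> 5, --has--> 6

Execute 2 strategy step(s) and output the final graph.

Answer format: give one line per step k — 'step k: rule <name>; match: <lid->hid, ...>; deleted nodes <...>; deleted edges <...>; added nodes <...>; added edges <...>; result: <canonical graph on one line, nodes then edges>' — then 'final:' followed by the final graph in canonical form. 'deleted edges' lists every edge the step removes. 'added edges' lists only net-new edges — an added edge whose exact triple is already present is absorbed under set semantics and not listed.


step 1: rule r1; match: 0->10, 1->0, 2->1, 3->9; deleted nodes 10; deleted edges (10,0,has); (10,1,has); (10,9,has); added nodes 14, 15, 16, 17, 18, 19, 20; added edges (17,0,has); (17,14,has); (17,16,has); (18,1,has); (18,14,has); (18,15,has); (19,9,has); (19,15,has); (19,16,has); (20,14,has); (20,15,has); (20,16,has); result: nodes: 0:pt, 1:pt, 5:pt, 6:pt, 9:pt, 13:F, 14:pt, 15:pt, 16:pt, 17:F, 18:F, 19:F, 20:F edges: (13,0,has); (13,1,has); (13,9,has); (13,9,hask); (17,0,has); (17,14,has); (17,16,has); (18,1,has); (18,14,has); (18,15,has); (19,9,has); (19,15,has); (19,16,has); (20,14,has); (20,15,has); (20,16,has)
step 2: rule r1; match: 0->17, 1->0, 2->14, 3->16; deleted nodes 17; deleted edges (17,0,has); (17,14,has); (17,16,has); added nodes 21, 22, 23, 24, 25, 26, 27; added edges (24,0,has); (24,21,has); (24,23,has); (25,14,has); (25,21,has); (25,22,has); (26,16,has); (26,22,has); (26,23,has); (27,21,has); (27,22,has); (27,23,has); result: nodes: 0:pt, 1:pt, 5:pt, 6:pt, 9:pt, 13:F, 14:pt, 15:pt, 16:pt, 18:F, 19:F, 20:F, 21:pt, 22:pt, 23:pt, 24:F, 25:F, 26:F, 27:F edges: (13,0,has); (13,1,has); (13,9,has); (13,9,hask); (18,1,has); (18,14,has); (18,15,has); (19,9,has); (19,15,has); (19,16,has); (20,14,has); (20,15,has); (20,16,has); (24,0,has); (24,21,has); (24,23,has); (25,14,has); (25,21,has); (25,22,has); (26,16,has); (26,22,has); (26,23,has); (27,21,has); (27,22,has); (27,23,has)
final:
nodes: 0:pt, 1:pt, 5:pt, 6:pt, 9:pt, 13:F, 14:pt, 15:pt, 16:pt, 18:F, 19:F, 20:F, 21:pt, 22:pt, 23:pt, 24:F, 25:F, 26:F, 27:F
edges: (13,0,has); (13,1,has); (13,9,has); (13,9,hask); (18,1,has); (18,14,has); (18,15,has); (19,9,has); (19,15,has); (19,16,has); (20,14,has); (20,15,has); (20,16,has); (24,0,has); (24,21,has); (24,23,has); (25,14,has); (25,21,has); (25,22,has); (26,16,has); (26,22,has); (26,23,has); (27,21,has); (27,22,has); (27,23,has)


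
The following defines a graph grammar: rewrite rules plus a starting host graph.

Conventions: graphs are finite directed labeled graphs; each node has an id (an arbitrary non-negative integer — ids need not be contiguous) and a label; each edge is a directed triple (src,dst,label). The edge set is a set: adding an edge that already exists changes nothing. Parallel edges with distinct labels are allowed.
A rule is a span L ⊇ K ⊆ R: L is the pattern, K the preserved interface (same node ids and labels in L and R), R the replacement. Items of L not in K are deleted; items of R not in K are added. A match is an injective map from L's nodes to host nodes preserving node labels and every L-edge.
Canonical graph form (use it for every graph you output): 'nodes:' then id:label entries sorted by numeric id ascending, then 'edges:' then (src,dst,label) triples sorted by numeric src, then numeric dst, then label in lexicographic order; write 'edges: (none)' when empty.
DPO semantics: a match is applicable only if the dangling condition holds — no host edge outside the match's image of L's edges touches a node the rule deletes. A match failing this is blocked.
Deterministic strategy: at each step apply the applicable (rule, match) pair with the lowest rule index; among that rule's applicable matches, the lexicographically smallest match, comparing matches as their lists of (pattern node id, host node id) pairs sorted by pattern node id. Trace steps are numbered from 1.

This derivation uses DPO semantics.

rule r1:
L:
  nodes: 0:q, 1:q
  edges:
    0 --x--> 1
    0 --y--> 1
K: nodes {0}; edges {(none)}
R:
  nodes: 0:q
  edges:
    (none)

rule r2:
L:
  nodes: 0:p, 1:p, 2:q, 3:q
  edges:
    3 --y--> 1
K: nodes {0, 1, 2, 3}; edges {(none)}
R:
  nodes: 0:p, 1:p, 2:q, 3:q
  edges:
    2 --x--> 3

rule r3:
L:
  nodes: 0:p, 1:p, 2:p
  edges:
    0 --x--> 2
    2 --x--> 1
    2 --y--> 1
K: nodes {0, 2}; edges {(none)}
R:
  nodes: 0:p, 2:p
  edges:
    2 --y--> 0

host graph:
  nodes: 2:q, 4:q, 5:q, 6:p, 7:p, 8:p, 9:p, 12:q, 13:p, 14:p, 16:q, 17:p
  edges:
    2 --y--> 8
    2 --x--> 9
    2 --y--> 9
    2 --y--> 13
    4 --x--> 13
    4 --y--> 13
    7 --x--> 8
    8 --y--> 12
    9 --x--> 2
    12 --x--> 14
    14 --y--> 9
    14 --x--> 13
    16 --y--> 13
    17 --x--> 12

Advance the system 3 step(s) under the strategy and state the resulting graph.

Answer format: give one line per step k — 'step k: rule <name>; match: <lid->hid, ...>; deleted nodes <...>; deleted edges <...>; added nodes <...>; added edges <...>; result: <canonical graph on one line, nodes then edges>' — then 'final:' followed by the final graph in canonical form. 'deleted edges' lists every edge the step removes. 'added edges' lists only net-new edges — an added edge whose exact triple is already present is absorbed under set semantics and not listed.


step 1: rule r2; match: 0->6, 1->8, 2->4, 3->2; deleted nodes (none); deleted edges (2,8,y); added nodes (none); added edges (4,2,x); result: nodes: 2:q, 4:q, 5:q, 6:p, 7:p, 8:p, 9:p, 12:q, 13:p, 14:p, 16:q, 17:p edges: (2,9,x); (2,9,y); (2,13,y); (4,2,x); (4,13,x); (4,13,y); (7,8,x); (8,12,y); (9,2,x); (12,14,x); (14,9,y); (14,13,x); (16,13,y); (17,12,x)
step 2: rule r2; match: 0->6, 1->9, 2->4, 3->2; deleted nodes (none); deleted edges (2,9,y); added nodes (none); added edges (none); result: nodes: 2:q, 4:q, 5:q, 6:p, 7:p, 8:p, 9:p, 12:q, 13:p, 14:p, 16:q, 17:p edges: (2,9,x); (2,13,y); (4,2,x); (4,13,x); (4,13,y); (7,8,x); (8,12,y); (9,2,x); (12,14,x); (14,9,y); (14,13,x); (16,13,y); (17,12,x)
step 3: rule r2; match: 0->6, 1->13, 2->2, 3->4; deleted nodes (none); deleted edges (4,13,y); added nodes (none); added edges (2,4,x); result: nodes: 2:q, 4:q, 5:q, 6:p, 7:p, 8:p, 9:p, 12:q, 13:p, 14:p, 16:q, 17:p edges: (2,4,x); (2,9,x); (2,13,y); (4,2,x); (4,13,x); (7,8,x); (8,12,y); (9,2,x); (12,14,x); (14,9,y); (14,13,x); (16,13,y); (17,12,x)
final:
nodes: 2:q, 4:q, 5:q, 6:p, 7:p, 8:p, 9:p, 12:q, 13:p, 14:p, 16:q, 17:p
edges: (2,4,x); (2,9,x); (2,13,y); (4,2,x); (4,13,x); (7,8,x); (8,12,y); (9,2,x); (12,14,x); (14,9,y); (14,13,x); (16,13,y); (17,12,x)


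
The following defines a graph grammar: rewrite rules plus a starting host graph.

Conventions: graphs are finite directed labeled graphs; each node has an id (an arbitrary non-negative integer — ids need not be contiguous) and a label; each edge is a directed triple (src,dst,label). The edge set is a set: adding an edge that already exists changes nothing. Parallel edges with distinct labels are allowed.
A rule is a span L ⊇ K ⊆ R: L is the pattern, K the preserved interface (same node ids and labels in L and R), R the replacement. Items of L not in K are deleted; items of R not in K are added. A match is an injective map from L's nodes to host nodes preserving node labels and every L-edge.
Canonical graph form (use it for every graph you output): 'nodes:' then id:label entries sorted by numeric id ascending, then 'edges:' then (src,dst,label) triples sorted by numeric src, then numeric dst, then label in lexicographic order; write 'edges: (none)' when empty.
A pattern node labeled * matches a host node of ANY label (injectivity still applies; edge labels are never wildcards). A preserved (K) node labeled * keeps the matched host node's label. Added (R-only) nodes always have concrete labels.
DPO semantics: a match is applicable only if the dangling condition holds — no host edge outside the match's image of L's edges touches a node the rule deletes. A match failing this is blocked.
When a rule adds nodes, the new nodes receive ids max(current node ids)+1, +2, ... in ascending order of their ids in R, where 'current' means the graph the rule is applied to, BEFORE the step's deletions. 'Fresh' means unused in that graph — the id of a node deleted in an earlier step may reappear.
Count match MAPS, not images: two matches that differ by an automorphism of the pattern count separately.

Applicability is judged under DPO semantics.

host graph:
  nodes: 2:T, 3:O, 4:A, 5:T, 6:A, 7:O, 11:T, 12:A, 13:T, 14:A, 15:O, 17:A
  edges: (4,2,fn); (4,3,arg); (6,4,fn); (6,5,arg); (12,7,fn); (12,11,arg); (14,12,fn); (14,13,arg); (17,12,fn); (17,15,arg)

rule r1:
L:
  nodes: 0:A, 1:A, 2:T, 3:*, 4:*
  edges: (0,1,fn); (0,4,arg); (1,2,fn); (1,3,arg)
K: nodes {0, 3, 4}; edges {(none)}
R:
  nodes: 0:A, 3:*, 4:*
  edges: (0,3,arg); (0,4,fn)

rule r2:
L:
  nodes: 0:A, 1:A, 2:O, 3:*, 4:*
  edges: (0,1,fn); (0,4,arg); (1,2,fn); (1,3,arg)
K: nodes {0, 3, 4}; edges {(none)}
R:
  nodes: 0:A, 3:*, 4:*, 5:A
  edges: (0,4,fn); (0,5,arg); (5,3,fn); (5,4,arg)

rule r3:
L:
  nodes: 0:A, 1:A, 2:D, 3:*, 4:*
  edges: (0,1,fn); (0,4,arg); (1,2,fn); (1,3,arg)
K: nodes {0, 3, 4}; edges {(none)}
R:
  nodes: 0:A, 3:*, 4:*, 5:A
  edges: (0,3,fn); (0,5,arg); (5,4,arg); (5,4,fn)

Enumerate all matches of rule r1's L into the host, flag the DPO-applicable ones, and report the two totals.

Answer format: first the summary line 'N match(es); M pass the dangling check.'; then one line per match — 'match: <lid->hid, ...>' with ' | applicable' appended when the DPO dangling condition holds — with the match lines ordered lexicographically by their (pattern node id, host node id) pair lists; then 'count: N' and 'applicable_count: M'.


1 match(es); 1 pass the dangling check.
match: 0->6, 1->4, 2->2, 3->3, 4->5 | applicable
count: 1
applicable_count: 1


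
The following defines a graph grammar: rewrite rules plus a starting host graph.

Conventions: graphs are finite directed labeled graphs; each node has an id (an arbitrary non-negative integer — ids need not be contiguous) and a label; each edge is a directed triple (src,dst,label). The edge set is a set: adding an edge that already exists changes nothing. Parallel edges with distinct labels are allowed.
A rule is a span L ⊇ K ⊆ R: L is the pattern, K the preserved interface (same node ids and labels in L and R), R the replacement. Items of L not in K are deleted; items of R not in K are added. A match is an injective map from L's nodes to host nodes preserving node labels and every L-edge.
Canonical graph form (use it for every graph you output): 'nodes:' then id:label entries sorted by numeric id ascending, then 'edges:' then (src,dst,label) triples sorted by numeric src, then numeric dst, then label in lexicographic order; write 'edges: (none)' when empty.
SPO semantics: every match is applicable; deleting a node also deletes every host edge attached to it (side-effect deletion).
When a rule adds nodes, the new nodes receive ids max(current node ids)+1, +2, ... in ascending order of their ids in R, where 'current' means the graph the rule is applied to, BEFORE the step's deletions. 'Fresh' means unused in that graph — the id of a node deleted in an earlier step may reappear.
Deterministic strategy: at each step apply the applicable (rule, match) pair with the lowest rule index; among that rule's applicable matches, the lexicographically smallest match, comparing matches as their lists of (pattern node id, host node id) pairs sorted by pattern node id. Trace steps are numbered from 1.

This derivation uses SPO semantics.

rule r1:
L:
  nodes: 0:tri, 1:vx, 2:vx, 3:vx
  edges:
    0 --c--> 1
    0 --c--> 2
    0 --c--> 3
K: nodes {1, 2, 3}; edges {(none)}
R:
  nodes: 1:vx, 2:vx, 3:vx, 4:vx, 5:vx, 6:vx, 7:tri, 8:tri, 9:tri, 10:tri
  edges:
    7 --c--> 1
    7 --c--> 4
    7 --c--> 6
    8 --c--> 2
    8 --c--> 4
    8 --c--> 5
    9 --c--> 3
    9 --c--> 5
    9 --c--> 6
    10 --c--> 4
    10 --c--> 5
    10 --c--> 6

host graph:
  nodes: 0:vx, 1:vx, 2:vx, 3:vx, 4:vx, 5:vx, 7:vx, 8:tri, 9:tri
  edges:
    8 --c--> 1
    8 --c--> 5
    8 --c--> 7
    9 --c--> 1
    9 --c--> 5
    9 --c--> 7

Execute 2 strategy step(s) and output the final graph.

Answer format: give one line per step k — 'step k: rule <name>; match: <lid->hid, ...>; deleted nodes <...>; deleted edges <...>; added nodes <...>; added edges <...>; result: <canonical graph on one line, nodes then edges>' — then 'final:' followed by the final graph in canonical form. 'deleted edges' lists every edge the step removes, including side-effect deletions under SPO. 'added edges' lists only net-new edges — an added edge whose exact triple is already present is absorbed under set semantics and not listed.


step 1: rule r1; match: 0->8, 1->1, 2->5, 3->7; deleted nodes 8; deleted edges (8,1,c); (8,5,c); (8,7,c); added nodes 10, 11, 12, 13, 14, 15, 16; added edges (13,1,c); (13,10,c); (13,12,c); (14,5,c); (14,10,c); (14,11,c); (15,7,c); (15,11,c); (15,12,c); (16,10,c); (16,11,c); (16,12,c); result: nodes: 0:vx, 1:vx, 2:vx, 3:vx, 4:vx, 5:vx, 7:vx, 9:tri, 10:vx, 11:vx, 12:vx, 13:tri, 14:tri, 15:tri, 16:tri edges: (9,1,c); (9,5,c); (9,7,c); (13,1,c); (13,10,c); (13,12,c); (14,5,c); (14,10,c); (14,11,c); (15,7,c); (15,11,c); (15,12,c); (16,10,c); (16,11,c); (16,12,c)
step 2: rule r1; match: 0->9, 1->1, 2->5, 3->7; deleted nodes 9; deleted edges (9,1,c); (9,5,c); (9,7,c); added nodes 17, 18, 19, 20, 21, 22, 23; added edges (20,1,c); (20,17,c); (20,19,c); (21,5,c); (21,17,c); (21,18,c); (22,7,c); (22,18,c); (22,19,c); (23,17,c); (23,18,c); (23,19,c); result: nodes: 0:vx, 1:vx, 2:vx, 3:vx, 4:vx, 5:vx, 7:vx, 10:vx, 11:vx, 12:vx, 13:tri, 14:tri, 15:tri, 16:tri, 17:vx, 18:vx, 19:vx, 20:tri, 21:tri, 22:tri, 23:tri edges: (13,1,c); (13,10,c); (13,12,c); (14,5,c); (14,10,c); (14,11,c); (15,7,c); (15,11,c); (15,12,c); (16,10,c); (16,11,c); (16,12,c); (20,1,c); (20,17,c); (20,19,c); (21,5,c); (21,17,c); (21,18,c); (22,7,c); (22,18,c); (22,19,c); (23,17,c); (23,18,c); (23,19,c)
final:
nodes: 0:vx, 1:vx, 2:vx, 3:vx, 4:vx, 5:vx, 7:vx, 10:vx, 11:vx, 12:vx, 13:tri, 14:tri, 15:tri, 16:tri, 17:vx, 18:vx, 19:vx, 20:tri, 21:tri, 22:tri, 23:tri
edges: (13,1,c); (13,10,c); (13,12,c); (14,5,c); (14,10,c); (14,11,c); (15,7,c); (15,11,c); (15,12,c); (16,10,c); (16,11,c); (16,12,c); (20,1,c); (20,17,c); (20,19,c); (21,5,c); (21,17,c); (21,18,c); (22,7,c); (22,18,c); (22,19,c); (23,17,c); (23,18,c); (23,19,c)


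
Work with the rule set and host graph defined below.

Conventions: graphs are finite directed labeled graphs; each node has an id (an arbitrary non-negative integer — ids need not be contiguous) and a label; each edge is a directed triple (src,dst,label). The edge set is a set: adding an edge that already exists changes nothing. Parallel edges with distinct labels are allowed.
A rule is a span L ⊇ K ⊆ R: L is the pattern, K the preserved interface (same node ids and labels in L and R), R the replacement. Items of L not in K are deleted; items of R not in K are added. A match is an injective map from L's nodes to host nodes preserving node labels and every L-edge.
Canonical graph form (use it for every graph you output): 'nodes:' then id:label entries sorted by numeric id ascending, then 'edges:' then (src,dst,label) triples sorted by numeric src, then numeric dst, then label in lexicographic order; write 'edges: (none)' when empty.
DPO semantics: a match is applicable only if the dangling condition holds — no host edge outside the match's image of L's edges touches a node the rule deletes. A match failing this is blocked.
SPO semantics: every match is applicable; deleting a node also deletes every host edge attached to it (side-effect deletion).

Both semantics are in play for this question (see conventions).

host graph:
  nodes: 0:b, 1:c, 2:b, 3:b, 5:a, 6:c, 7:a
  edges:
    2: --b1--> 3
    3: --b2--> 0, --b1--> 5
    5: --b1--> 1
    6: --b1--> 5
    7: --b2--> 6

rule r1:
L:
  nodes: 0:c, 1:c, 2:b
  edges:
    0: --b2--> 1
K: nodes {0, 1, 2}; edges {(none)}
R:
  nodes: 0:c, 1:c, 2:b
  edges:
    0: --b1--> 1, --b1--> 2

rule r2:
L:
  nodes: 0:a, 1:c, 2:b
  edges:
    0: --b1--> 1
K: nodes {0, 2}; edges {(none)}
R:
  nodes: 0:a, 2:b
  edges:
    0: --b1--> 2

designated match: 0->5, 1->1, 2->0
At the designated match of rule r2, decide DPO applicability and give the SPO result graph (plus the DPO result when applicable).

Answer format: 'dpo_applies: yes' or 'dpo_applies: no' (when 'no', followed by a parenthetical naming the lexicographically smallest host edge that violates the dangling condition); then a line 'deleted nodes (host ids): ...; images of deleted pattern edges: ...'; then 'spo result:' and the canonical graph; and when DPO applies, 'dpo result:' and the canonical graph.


dpo_applies: yes
deleted nodes (host ids): 1; images of deleted pattern edges: (5,1,b1)
spo result:
nodes: 0:b, 2:b, 3:b, 5:a, 6:c, 7:a
edges: (2,3,b1); (3,0,b2); (3,5,b1); (5,0,b1); (6,5,b1); (7,6,b2)
dpo result:
nodes: 0:b, 2:b, 3:b, 5:a, 6:c, 7:a
edges: (2,3,b1); (3,0,b2); (3,5,b1); (5,0,b1); (6,5,b1); (7,6,b2)


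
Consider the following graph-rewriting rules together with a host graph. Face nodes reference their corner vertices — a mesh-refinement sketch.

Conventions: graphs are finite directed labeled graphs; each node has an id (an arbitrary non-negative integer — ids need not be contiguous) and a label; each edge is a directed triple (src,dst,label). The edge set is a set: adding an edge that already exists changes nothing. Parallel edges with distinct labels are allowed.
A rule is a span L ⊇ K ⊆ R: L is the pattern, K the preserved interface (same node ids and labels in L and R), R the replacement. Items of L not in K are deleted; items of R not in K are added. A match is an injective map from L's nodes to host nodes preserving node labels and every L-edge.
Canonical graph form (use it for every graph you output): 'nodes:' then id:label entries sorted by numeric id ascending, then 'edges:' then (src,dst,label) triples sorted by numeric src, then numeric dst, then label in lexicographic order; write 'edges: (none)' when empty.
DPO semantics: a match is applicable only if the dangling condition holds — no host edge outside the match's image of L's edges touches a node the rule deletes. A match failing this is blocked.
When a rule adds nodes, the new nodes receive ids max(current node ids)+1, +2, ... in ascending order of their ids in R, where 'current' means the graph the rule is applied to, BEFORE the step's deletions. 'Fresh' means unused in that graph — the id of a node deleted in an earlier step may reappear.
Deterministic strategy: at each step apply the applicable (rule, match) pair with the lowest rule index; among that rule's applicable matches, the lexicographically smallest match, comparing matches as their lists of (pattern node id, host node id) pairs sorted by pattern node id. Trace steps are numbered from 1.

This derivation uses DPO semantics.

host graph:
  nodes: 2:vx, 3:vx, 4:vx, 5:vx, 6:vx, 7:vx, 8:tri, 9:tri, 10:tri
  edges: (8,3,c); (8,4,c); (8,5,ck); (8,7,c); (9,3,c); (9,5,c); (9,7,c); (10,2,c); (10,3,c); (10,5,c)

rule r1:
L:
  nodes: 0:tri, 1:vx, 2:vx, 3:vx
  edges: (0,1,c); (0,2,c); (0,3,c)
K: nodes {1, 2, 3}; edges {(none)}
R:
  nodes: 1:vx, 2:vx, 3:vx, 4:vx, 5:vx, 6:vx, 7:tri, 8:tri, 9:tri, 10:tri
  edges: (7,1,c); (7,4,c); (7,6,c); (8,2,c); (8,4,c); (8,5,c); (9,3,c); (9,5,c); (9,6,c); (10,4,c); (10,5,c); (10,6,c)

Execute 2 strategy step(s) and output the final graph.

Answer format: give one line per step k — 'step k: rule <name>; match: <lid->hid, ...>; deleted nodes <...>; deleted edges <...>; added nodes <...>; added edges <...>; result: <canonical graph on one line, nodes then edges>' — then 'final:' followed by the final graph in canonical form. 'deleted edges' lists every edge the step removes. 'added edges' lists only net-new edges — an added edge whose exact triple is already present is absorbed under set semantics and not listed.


step 1: rule r1; match: 0->9, 1->3, 2->5, 3->7; deleted nodes 9; deleted edges (9,3,c); (9,5,c); (9,7,c); added nodes 11, 12, 13, 14, 15, 16, 17; added edges (14,3,c); (14,11,c); (14,13,c); (15,5,c); (15,11,c); (15,12,c); (16,7,c); (16,12,c); (16,13,c); (17,11,c); (17,12,c); (17,13,c); result: nodes: 2:vx, 3:vx, 4:vx, 5:vx, 6:vx, 7:vx, 8:tri, 10:tri, 11:vx, 12:vx, 13:vx, 14:tri, 15:tri, 16:tri, 17:tri edges: (8,3,c); (8,4,c); (8,5,ck); (8,7,c); (10,2,c); (10,3,c); (10,5,c); (14,3,c); (14,11,c); (14,13,c); (15,5,c); (15,11,c); (15,12,c); (16,7,c); (16,12,c); (16,13,c); (17,11,c); (17,12,c); (17,13,c)
step 2: rule r1; match: 0->10, 1->2, 2->3, 3->5; deleted nodes 10; deleted edges (10,2,c); (10,3,c); (10,5,c); added nodes 18, 19, 20, 21, 22, 23, 24; added edges (21,2,c); (21,18,c); (21,20,c); (22,3,c); (22,18,c); (22,19,c); (23,5,c); (23,19,c); (23,20,c); (24,18,c); (24,19,c); (24,20,c); result: nodes: 2:vx, 3:vx, 4:vx, 5:vx, 6:vx, 7:vx, 8:tri, 11:vx, 12:vx, 13:vx, 14:tri, 15:tri, 16:tri, 17:tri, 18:vx, 19:vx, 20:vx, 21:tri, 22:tri, 23:tri, 24:tri edges: (8,3,c); (8,4,c); (8,5,ck); (8,7,c); (14,3,c); (14,11,c); (14,13,c); (15,5,c); (15,11,c); (15,12,c); (16,7,c); (16,12,c); (16,13,c); (17,11,c); (17,12,c); (17,13,c); (21,2,c); (21,18,c); (21,20,c); (22,3,c); (22,18,c); (22,19,c); (23,5,c); (23,19,c); (23,20,c); (24,18,c); (24,19,c); (24,20,c)
final:
nodes: 2:vx, 3:vx, 4:vx, 5:vx, 6:vx, 7:vx, 8:tri, 11:vx, 12:vx, 13:vx, 14:tri, 15:tri, 16:tri, 17:tri, 18:vx, 19:vx, 20:vx, 21:tri, 22:tri, 23:tri, 24:tri
edges: (8,3,c); (8,4,c); (8,5,ck); (8,7,c); (14,3,c); (14,11,c); (14,13,c); (15,5,c); (15,11,c); (15,12,c); (16,7,c); (16,12,c); (16,13,c); (17,11,c); (17,12,c); (17,13,c); (21,2,c); (21,18,c); (21,20,c); (22,3,c); (22,18,c); (22,19,c); (23,5,c); (23,19,c); (23,20,c); (24,18,c); (24,19,c); (24,20,c)
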